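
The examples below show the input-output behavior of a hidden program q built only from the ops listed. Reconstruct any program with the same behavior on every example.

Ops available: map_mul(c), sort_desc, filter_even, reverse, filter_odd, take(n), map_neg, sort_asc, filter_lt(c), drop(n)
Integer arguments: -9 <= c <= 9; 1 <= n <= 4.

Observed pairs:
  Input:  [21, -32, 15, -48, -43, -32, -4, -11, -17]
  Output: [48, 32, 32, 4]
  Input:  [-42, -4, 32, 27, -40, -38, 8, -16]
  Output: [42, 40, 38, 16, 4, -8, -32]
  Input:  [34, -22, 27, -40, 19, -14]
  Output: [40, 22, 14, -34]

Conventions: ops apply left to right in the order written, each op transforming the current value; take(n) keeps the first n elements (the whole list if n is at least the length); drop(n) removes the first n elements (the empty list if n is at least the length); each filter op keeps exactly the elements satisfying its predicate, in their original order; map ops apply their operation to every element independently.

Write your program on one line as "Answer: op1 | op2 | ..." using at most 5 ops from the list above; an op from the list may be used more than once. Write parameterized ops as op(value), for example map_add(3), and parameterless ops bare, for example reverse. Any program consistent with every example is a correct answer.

reverse | filter_even | map_neg | sort_desc

Check, running the answer program on each example:
  [21, -32, 15, -48, -43, -32, -4, -11, -17] -> [-17, -11, -4, -32, -43, -48, 15, -32, 21] -> [-4, -32, -48, -32] -> [4, 32, 48, 32] -> [48, 32, 32, 4]
  [-42, -4, 32, 27, -40, -38, 8, -16] -> [-16, 8, -38, -40, 27, 32, -4, -42] -> [-16, 8, -38, -40, 32, -4, -42] -> [16, -8, 38, 40, -32, 4, 42] -> [42, 40, 38, 16, 4, -8, -32]
  [34, -22, 27, -40, 19, -14] -> [-14, 19, -40, 27, -22, 34] -> [-14, -40, -22, 34] -> [14, 40, 22, -34] -> [40, 22, 14, -34]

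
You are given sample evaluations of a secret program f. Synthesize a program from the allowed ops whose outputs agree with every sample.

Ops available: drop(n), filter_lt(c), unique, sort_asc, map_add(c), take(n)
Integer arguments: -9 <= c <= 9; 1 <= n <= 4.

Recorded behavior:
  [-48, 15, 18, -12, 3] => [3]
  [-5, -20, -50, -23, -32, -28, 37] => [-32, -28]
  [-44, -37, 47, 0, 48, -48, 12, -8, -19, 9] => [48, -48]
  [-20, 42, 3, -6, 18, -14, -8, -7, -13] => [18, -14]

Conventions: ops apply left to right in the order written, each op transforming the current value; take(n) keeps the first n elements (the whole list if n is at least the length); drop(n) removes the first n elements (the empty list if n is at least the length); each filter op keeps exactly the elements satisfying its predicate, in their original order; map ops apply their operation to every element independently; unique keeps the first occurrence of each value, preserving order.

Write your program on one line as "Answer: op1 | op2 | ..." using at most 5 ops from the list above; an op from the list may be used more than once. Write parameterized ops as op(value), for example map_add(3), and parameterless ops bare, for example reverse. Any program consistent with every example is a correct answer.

drop(1) | drop(2) | drop(1) | take(2)

Check, running the answer program on each example:
  [-48, 15, 18, -12, 3] -> [15, 18, -12, 3] -> [-12, 3] -> [3] -> [3]
  [-5, -20, -50, -23, -32, -28, 37] -> [-20, -50, -23, -32, -28, 37] -> [-23, -32, -28, 37] -> [-32, -28, 37] -> [-32, -28]
  [-44, -37, 47, 0, 48, -48, 12, -8, -19, 9] -> [-37, 47, 0, 48, -48, 12, -8, -19, 9] -> [0, 48, -48, 12, -8, -19, 9] -> [48, -48, 12, -8, -19, 9] -> [48, -48]
  [-20, 42, 3, -6, 18, -14, -8, -7, -13] -> [42, 3, -6, 18, -14, -8, -7, -13] -> [-6, 18, -14, -8, -7, -13] -> [18, -14, -8, -7, -13] -> [18, -14]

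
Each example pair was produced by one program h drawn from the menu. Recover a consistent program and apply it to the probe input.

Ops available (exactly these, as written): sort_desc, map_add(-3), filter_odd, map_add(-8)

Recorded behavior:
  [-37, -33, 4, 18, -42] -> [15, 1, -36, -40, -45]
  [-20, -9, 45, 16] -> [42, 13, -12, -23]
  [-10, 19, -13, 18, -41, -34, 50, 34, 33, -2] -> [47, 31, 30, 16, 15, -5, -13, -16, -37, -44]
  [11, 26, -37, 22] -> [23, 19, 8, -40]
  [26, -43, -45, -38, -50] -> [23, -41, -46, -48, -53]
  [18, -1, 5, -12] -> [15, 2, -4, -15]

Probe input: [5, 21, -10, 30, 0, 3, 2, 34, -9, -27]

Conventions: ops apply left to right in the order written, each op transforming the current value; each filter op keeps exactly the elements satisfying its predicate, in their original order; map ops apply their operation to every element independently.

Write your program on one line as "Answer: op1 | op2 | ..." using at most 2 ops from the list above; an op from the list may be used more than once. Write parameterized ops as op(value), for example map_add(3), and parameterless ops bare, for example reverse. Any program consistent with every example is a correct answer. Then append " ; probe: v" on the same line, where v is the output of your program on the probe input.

sort_desc | map_add(-3) ; probe: [31, 27, 18, 2, 0, -1, -3, -12, -13, -30]

Check, running the answer program on each example:
  [-37, -33, 4, 18, -42] -> [18, 4, -33, -37, -42] -> [15, 1, -36, -40, -45]
  [-20, -9, 45, 16] -> [45, 16, -9, -20] -> [42, 13, -12, -23]
  [-10, 19, -13, 18, -41, -34, 50, 34, 33, -2] -> [50, 34, 33, 19, 18, -2, -10, -13, -34, -41] -> [47, 31, 30, 16, 15, -5, -13, -16, -37, -44]
  [11, 26, -37, 22] -> [26, 22, 11, -37] -> [23, 19, 8, -40]
  [26, -43, -45, -38, -50] -> [26, -38, -43, -45, -50] -> [23, -41, -46, -48, -53]
  [18, -1, 5, -12] -> [18, 5, -1, -12] -> [15, 2, -4, -15]
  probe: [5, 21, -10, 30, 0, 3, 2, 34, -9, -27] -> [34, 30, 21, 5, 3, 2, 0, -9, -10, -27] -> [31, 27, 18, 2, 0, -1, -3, -12, -13, -30]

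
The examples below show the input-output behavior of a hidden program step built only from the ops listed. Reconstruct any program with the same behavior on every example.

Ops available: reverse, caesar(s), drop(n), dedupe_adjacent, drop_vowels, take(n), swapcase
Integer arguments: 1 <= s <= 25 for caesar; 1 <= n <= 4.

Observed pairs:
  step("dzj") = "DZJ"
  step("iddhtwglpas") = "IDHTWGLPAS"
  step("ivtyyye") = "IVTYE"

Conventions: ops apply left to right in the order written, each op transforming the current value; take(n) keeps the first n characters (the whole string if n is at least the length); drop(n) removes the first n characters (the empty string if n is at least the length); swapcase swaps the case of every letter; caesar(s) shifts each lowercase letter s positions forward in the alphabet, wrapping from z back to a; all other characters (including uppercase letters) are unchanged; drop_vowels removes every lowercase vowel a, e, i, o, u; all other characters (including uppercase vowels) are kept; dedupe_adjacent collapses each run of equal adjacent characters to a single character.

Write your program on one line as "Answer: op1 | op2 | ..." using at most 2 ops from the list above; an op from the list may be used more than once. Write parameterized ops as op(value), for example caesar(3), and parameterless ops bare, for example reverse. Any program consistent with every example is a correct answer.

dedupe_adjacent | swapcase

Check, running the answer program on each example:
  "dzj" -> "dzj" -> "DZJ"
  "iddhtwglpas" -> "idhtwglpas" -> "IDHTWGLPAS"
  "ivtyyye" -> "ivtye" -> "IVTYE"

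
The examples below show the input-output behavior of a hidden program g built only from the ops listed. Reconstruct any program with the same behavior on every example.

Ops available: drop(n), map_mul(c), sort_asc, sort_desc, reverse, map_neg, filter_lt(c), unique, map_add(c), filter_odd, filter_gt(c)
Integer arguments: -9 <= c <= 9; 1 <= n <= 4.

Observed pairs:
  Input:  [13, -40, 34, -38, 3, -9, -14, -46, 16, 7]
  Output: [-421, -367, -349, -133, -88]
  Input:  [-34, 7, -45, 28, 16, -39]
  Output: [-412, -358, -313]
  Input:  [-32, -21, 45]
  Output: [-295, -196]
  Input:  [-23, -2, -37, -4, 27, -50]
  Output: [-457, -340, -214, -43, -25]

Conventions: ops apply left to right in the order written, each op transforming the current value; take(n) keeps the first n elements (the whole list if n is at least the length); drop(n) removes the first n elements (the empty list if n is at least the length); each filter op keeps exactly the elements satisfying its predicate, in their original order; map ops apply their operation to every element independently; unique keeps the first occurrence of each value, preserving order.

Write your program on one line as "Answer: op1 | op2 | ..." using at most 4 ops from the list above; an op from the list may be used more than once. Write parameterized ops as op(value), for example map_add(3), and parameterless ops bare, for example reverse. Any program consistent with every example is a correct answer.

map_mul(9) | sort_asc | filter_lt(-3) | map_add(-7)

Check, running the answer program on each example:
  [13, -40, 34, -38, 3, -9, -14, -46, 16, 7] -> [117, -360, 306, -342, 27, -81, -126, -414, 144, 63] -> [-414, -360, -342, -126, -81, 27, 63, 117, 144, 306] -> [-414, -360, -342, -126, -81] -> [-421, -367, -349, -133, -88]
  [-34, 7, -45, 28, 16, -39] -> [-306, 63, -405, 252, 144, -351] -> [-405, -351, -306, 63, 144, 252] -> [-405, -351, -306] -> [-412, -358, -313]
  [-32, -21, 45] -> [-288, -189, 405] -> [-288, -189, 405] -> [-288, -189] -> [-295, -196]
  [-23, -2, -37, -4, 27, -50] -> [-207, -18, -333, -36, 243, -450] -> [-450, -333, -207, -36, -18, 243] -> [-450, -333, -207, -36, -18] -> [-457, -340, -214, -43, -25]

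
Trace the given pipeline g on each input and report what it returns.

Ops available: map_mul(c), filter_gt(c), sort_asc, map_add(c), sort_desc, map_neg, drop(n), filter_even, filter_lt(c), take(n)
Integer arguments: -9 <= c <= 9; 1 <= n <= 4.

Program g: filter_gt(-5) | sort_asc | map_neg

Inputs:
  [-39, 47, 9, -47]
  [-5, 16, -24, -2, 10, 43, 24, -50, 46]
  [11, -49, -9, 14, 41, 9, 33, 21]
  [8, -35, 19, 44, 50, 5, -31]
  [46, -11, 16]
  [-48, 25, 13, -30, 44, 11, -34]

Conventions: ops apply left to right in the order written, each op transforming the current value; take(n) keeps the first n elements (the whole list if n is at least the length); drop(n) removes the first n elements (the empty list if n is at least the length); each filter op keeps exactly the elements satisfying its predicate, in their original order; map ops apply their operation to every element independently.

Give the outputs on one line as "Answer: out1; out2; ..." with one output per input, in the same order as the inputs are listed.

Execution, op by op:
  [-39, 47, 9, -47] -> [47, 9] -> [9, 47] -> [-9, -47]
  [-5, 16, -24, -2, 10, 43, 24, -50, 46] -> [16, -2, 10, 43, 24, 46] -> [-2, 10, 16, 24, 43, 46] -> [2, -10, -16, -24, -43, -46]
  [11, -49, -9, 14, 41, 9, 33, 21] -> [11, 14, 41, 9, 33, 21] -> [9, 11, 14, 21, 33, 41] -> [-9, -11, -14, -21, -33, -41]
  [8, -35, 19, 44, 50, 5, -31] -> [8, 19, 44, 50, 5] -> [5, 8, 19, 44, 50] -> [-5, -8, -19, -44, -50]
  [46, -11, 16] -> [46, 16] -> [16, 46] -> [-16, -46]
  [-48, 25, 13, -30, 44, 11, -34] -> [25, 13, 44, 11] -> [11, 13, 25, 44] -> [-11, -13, -25, -44]

[-9, -47]; [2, -10, -16, -24, -43, -46]; [-9, -11, -14, -21, -33, -41]; [-5, -8, -19, -44, -50]; [-16, -46]; [-11, -13, -25, -44]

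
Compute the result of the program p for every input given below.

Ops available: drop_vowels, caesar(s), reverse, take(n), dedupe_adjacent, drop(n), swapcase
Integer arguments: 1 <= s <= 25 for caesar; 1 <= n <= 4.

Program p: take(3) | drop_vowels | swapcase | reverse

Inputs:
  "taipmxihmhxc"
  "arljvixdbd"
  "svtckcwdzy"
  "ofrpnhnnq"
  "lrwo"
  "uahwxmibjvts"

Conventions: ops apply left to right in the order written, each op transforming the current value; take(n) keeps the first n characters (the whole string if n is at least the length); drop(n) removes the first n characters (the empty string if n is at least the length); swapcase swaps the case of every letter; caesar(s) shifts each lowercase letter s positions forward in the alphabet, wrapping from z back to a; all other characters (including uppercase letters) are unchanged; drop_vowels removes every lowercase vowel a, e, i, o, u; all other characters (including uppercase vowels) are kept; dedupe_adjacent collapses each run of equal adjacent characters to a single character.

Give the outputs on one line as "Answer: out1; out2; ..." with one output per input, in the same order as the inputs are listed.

Execution, op by op:
  "taipmxihmhxc" -> "tai" -> "t" -> "T" -> "T"
  "arljvixdbd" -> "arl" -> "rl" -> "RL" -> "LR"
  "svtckcwdzy" -> "svt" -> "svt" -> "SVT" -> "TVS"
  "ofrpnhnnq" -> "ofr" -> "fr" -> "FR" -> "RF"
  "lrwo" -> "lrw" -> "lrw" -> "LRW" -> "WRL"
  "uahwxmibjvts" -> "uah" -> "h" -> "H" -> "H"

"T"; "LR"; "TVS"; "RF"; "WRL"; "H"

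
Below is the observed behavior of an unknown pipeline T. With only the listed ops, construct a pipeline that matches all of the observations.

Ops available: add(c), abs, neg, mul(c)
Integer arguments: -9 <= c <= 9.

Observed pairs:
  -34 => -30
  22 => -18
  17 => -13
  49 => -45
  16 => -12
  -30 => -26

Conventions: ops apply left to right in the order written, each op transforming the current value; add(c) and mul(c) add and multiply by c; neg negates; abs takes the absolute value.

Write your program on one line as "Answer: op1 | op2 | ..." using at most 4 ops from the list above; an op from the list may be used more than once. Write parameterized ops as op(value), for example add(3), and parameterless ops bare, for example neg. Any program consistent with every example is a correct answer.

neg | abs | neg | add(4)

Check, running the answer program on each example:
  -34 -> 34 -> 34 -> -34 -> -30
  22 -> -22 -> 22 -> -22 -> -18
  17 -> -17 -> 17 -> -17 -> -13
  49 -> -49 -> 49 -> -49 -> -45
  16 -> -16 -> 16 -> -16 -> -12
  -30 -> 30 -> 30 -> -30 -> -26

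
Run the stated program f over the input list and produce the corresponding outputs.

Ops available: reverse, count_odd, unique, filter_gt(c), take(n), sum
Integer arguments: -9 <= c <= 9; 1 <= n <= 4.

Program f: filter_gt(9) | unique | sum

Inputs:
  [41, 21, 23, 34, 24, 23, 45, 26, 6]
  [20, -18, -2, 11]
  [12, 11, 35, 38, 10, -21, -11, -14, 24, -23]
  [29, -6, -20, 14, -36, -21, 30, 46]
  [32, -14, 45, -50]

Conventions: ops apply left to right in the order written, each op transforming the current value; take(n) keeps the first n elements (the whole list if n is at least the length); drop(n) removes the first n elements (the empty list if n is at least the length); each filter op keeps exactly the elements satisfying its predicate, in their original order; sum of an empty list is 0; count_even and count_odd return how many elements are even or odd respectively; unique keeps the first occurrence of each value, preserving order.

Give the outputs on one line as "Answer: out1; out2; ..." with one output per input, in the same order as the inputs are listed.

214; 31; 130; 119; 77

Execution, op by op:
  [41, 21, 23, 34, 24, 23, 45, 26, 6] -> [41, 21, 23, 34, 24, 23, 45, 26] -> [41, 21, 23, 34, 24, 45, 26] -> 214
  [20, -18, -2, 11] -> [20, 11] -> [20, 11] -> 31
  [12, 11, 35, 38, 10, -21, -11, -14, 24, -23] -> [12, 11, 35, 38, 10, 24] -> [12, 11, 35, 38, 10, 24] -> 130
  [29, -6, -20, 14, -36, -21, 30, 46] -> [29, 14, 30, 46] -> [29, 14, 30, 46] -> 119
  [32, -14, 45, -50] -> [32, 45] -> [32, 45] -> 77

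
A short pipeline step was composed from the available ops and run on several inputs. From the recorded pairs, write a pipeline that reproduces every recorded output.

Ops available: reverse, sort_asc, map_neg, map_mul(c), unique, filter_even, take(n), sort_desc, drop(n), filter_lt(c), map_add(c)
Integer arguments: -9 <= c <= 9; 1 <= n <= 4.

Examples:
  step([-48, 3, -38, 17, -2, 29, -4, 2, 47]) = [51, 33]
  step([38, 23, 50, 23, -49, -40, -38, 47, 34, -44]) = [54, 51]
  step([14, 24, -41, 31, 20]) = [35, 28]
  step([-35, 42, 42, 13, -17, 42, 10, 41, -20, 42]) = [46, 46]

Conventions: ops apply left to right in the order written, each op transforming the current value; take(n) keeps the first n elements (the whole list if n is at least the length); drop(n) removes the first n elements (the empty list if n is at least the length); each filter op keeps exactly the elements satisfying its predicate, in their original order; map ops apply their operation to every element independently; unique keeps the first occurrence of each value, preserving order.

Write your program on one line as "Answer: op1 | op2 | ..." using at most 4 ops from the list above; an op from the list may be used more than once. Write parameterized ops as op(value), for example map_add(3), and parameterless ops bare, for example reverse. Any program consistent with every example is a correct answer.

sort_asc | reverse | take(2) | map_add(4)

Check, running the answer program on each example:
  [-48, 3, -38, 17, -2, 29, -4, 2, 47] -> [-48, -38, -4, -2, 2, 3, 17, 29, 47] -> [47, 29, 17, 3, 2, -2, -4, -38, -48] -> [47, 29] -> [51, 33]
  [38, 23, 50, 23, -49, -40, -38, 47, 34, -44] -> [-49, -44, -40, -38, 23, 23, 34, 38, 47, 50] -> [50, 47, 38, 34, 23, 23, -38, -40, -44, -49] -> [50, 47] -> [54, 51]
  [14, 24, -41, 31, 20] -> [-41, 14, 20, 24, 31] -> [31, 24, 20, 14, -41] -> [31, 24] -> [35, 28]
  [-35, 42, 42, 13, -17, 42, 10, 41, -20, 42] -> [-35, -20, -17, 10, 13, 41, 42, 42, 42, 42] -> [42, 42, 42, 42, 41, 13, 10, -17, -20, -35] -> [42, 42] -> [46, 46]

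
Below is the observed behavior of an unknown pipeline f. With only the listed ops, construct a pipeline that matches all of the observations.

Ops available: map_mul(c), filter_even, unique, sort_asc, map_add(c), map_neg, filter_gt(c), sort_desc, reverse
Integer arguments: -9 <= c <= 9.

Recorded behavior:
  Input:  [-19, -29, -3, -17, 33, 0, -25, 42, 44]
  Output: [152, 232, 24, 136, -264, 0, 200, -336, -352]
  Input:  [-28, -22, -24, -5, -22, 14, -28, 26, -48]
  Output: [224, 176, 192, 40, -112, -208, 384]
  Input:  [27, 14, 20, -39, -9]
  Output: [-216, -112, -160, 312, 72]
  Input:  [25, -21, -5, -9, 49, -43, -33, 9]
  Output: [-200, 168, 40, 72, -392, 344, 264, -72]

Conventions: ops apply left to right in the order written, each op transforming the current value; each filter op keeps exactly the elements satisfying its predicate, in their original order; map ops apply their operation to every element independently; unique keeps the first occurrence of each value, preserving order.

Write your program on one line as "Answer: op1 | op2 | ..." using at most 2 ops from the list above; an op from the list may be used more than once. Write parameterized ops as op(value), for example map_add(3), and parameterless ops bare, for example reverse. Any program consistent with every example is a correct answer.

map_mul(-8) | unique

Check, running the answer program on each example:
  [-19, -29, -3, -17, 33, 0, -25, 42, 44] -> [152, 232, 24, 136, -264, 0, 200, -336, -352] -> [152, 232, 24, 136, -264, 0, 200, -336, -352]
  [-28, -22, -24, -5, -22, 14, -28, 26, -48] -> [224, 176, 192, 40, 176, -112, 224, -208, 384] -> [224, 176, 192, 40, -112, -208, 384]
  [27, 14, 20, -39, -9] -> [-216, -112, -160, 312, 72] -> [-216, -112, -160, 312, 72]
  [25, -21, -5, -9, 49, -43, -33, 9] -> [-200, 168, 40, 72, -392, 344, 264, -72] -> [-200, 168, 40, 72, -392, 344, 264, -72]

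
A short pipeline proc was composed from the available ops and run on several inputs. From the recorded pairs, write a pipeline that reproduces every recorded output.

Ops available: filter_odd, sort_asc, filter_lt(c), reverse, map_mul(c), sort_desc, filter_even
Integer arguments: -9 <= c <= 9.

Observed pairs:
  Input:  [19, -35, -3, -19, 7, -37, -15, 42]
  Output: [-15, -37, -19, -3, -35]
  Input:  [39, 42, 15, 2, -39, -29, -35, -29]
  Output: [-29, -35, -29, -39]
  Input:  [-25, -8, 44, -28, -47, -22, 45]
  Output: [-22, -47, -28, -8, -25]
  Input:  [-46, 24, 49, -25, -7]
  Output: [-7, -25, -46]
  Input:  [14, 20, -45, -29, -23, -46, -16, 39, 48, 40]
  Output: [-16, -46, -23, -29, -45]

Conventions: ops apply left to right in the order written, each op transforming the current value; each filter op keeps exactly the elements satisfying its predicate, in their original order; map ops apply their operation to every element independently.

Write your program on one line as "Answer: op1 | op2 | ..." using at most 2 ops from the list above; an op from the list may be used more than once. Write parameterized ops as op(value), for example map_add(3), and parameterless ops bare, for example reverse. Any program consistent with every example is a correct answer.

reverse | filter_lt(-2)

Check, running the answer program on each example:
  [19, -35, -3, -19, 7, -37, -15, 42] -> [42, -15, -37, 7, -19, -3, -35, 19] -> [-15, -37, -19, -3, -35]
  [39, 42, 15, 2, -39, -29, -35, -29] -> [-29, -35, -29, -39, 2, 15, 42, 39] -> [-29, -35, -29, -39]
  [-25, -8, 44, -28, -47, -22, 45] -> [45, -22, -47, -28, 44, -8, -25] -> [-22, -47, -28, -8, -25]
  [-46, 24, 49, -25, -7] -> [-7, -25, 49, 24, -46] -> [-7, -25, -46]
  [14, 20, -45, -29, -23, -46, -16, 39, 48, 40] -> [40, 48, 39, -16, -46, -23, -29, -45, 20, 14] -> [-16, -46, -23, -29, -45]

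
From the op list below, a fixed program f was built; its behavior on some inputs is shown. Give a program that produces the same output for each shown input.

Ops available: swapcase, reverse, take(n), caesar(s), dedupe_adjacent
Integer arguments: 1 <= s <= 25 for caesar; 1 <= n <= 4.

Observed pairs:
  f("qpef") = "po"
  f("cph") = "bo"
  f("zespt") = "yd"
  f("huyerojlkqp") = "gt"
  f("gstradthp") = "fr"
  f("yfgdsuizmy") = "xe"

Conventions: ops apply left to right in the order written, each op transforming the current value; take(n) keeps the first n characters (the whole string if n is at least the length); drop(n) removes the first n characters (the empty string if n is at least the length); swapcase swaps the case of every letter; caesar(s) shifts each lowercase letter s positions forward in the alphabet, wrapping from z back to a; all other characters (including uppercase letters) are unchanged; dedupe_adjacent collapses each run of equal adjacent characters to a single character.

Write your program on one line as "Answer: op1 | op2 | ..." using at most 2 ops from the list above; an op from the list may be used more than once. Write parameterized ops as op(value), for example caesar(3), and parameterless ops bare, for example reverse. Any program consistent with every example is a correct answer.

caesar(25) | take(2)

Check, running the answer program on each example:
  "qpef" -> "pode" -> "po"
  "cph" -> "bog" -> "bo"
  "zespt" -> "ydros" -> "yd"
  "huyerojlkqp" -> "gtxdqnikjpo" -> "gt"
  "gstradthp" -> "frsqzcsgo" -> "fr"
  "yfgdsuizmy" -> "xefcrthylx" -> "xe"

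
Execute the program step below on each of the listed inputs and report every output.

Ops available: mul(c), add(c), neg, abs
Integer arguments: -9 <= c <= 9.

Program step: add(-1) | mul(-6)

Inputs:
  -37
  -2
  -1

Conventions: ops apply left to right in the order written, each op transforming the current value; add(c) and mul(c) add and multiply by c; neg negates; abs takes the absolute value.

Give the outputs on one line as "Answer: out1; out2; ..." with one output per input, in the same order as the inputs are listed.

228; 18; 12

Execution, op by op:
  -37 -> -38 -> 228
  -2 -> -3 -> 18
  -1 -> -2 -> 12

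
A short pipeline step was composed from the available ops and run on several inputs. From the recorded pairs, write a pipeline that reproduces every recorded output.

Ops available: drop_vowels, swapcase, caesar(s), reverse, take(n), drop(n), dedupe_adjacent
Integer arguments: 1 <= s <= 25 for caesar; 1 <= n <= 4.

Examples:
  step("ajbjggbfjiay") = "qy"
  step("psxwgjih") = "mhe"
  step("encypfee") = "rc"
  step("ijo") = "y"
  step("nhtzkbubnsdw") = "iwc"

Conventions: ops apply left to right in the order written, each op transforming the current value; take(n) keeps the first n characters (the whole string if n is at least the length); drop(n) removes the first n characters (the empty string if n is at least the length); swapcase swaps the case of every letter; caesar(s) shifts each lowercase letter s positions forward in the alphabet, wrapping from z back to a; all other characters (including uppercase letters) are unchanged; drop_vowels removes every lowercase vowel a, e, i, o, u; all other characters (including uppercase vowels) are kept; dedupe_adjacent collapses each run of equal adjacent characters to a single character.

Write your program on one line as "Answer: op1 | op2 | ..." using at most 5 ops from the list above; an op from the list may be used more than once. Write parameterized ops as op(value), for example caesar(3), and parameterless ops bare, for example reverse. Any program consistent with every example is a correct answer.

dedupe_adjacent | take(3) | drop_vowels | caesar(15) | reverse

Check, running the answer program on each example:
  "ajbjggbfjiay" -> "ajbjgbfjiay" -> "ajb" -> "jb" -> "yq" -> "qy"
  "psxwgjih" -> "psxwgjih" -> "psx" -> "psx" -> "ehm" -> "mhe"
  "encypfee" -> "encypfe" -> "enc" -> "nc" -> "cr" -> "rc"
  "ijo" -> "ijo" -> "ijo" -> "j" -> "y" -> "y"
  "nhtzkbubnsdw" -> "nhtzkbubnsdw" -> "nht" -> "nht" -> "cwi" -> "iwc"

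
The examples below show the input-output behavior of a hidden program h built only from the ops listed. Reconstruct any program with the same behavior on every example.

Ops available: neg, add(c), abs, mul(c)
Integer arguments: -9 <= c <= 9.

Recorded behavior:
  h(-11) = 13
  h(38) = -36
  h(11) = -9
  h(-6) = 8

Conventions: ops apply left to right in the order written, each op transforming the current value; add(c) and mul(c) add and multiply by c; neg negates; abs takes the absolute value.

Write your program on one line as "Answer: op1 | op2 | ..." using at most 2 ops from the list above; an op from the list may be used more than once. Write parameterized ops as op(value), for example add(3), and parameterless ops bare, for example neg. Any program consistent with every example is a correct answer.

neg | add(2)

Check, running the answer program on each example:
  -11 -> 11 -> 13
  38 -> -38 -> -36
  11 -> -11 -> -9
  -6 -> 6 -> 8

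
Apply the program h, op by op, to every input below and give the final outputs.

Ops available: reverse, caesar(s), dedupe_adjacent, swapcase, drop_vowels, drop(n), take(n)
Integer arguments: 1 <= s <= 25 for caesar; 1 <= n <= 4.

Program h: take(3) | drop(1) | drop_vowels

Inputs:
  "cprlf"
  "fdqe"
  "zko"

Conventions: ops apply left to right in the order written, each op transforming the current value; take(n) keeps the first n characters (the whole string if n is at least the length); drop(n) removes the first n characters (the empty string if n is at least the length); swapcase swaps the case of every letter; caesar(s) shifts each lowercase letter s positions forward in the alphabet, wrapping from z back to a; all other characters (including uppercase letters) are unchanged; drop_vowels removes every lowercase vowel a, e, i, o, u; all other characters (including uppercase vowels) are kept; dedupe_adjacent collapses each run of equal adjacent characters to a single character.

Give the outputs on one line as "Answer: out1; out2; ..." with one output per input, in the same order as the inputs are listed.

"pr"; "dq"; "k"

Execution, op by op:
  "cprlf" -> "cpr" -> "pr" -> "pr"
  "fdqe" -> "fdq" -> "dq" -> "dq"
  "zko" -> "zko" -> "ko" -> "k"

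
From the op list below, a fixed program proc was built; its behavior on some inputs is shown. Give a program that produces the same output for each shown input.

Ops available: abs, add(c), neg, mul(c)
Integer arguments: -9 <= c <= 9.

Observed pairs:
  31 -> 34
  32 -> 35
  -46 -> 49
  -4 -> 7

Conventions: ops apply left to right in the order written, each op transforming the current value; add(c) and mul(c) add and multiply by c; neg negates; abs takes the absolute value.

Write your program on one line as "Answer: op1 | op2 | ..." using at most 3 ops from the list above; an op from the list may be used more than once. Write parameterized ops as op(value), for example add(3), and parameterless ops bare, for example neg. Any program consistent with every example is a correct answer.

abs | add(6) | add(-3)

Check, running the answer program on each example:
  31 -> 31 -> 37 -> 34
  32 -> 32 -> 38 -> 35
  -46 -> 46 -> 52 -> 49
  -4 -> 4 -> 10 -> 7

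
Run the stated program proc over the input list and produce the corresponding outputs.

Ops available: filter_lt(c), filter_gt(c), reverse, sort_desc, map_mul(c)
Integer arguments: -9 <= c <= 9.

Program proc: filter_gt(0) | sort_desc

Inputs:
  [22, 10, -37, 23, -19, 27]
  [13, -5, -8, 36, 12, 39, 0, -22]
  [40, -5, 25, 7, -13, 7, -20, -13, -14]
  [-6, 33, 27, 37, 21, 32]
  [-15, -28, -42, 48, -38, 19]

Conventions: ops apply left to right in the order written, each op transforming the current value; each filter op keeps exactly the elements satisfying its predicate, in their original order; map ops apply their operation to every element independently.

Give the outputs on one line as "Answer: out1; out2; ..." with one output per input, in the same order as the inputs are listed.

[27, 23, 22, 10]; [39, 36, 13, 12]; [40, 25, 7, 7]; [37, 33, 32, 27, 21]; [48, 19]

Execution, op by op:
  [22, 10, -37, 23, -19, 27] -> [22, 10, 23, 27] -> [27, 23, 22, 10]
  [13, -5, -8, 36, 12, 39, 0, -22] -> [13, 36, 12, 39] -> [39, 36, 13, 12]
  [40, -5, 25, 7, -13, 7, -20, -13, -14] -> [40, 25, 7, 7] -> [40, 25, 7, 7]
  [-6, 33, 27, 37, 21, 32] -> [33, 27, 37, 21, 32] -> [37, 33, 32, 27, 21]
  [-15, -28, -42, 48, -38, 19] -> [48, 19] -> [48, 19]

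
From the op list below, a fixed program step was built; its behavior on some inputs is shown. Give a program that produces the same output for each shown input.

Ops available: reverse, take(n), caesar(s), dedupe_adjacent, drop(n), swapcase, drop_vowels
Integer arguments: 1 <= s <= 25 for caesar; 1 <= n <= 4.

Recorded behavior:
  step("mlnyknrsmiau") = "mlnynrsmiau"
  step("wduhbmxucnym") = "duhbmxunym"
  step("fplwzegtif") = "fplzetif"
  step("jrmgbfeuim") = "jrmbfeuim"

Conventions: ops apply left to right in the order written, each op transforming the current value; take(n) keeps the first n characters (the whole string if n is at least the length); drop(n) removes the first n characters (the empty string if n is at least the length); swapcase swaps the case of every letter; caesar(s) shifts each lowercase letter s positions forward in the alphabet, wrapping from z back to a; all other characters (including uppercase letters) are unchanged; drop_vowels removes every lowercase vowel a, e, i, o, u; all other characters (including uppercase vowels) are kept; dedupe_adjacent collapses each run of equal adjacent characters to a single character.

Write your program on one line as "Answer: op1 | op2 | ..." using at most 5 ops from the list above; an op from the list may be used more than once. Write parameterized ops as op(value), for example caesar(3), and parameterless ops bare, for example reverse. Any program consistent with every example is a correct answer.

caesar(22) | caesar(2) | drop_vowels | caesar(2)

Check, running the answer program on each example:
  "mlnyknrsmiau" -> "ihjugjnoiewq" -> "kjlwilpqkgys" -> "kjlwlpqkgys" -> "mlnynrsmiau"
  "wduhbmxucnym" -> "szqdxitqyjui" -> "ubsfzkvsalwk" -> "bsfzkvslwk" -> "duhbmxunym"
  "fplwzegtif" -> "blhsvacpeb" -> "dnjuxcergd" -> "dnjxcrgd" -> "fplzetif"
  "jrmgbfeuim" -> "fnicxbaqei" -> "hpkezdcsgk" -> "hpkzdcsgk" -> "jrmbfeuim"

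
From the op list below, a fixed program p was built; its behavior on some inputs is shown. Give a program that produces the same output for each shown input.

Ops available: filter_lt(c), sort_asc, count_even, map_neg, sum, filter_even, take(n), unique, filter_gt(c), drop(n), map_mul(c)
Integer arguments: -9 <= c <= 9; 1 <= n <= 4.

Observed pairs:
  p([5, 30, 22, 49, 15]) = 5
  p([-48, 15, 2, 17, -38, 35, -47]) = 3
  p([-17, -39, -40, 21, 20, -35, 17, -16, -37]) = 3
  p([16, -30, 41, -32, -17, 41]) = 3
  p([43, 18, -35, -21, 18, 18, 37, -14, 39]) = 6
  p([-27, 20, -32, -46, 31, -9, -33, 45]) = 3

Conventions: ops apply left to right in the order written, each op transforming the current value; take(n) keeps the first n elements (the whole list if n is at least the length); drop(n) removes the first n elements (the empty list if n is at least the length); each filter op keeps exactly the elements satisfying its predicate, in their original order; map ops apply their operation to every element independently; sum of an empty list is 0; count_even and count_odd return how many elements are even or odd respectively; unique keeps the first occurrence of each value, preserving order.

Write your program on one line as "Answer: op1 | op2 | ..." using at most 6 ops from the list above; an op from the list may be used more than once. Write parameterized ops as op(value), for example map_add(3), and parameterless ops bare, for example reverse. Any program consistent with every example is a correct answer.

map_neg | sort_asc | map_mul(-2) | filter_gt(7) | count_even

Check, running the answer program on each example:
  [5, 30, 22, 49, 15] -> [-5, -30, -22, -49, -15] -> [-49, -30, -22, -15, -5] -> [98, 60, 44, 30, 10] -> [98, 60, 44, 30, 10] -> 5
  [-48, 15, 2, 17, -38, 35, -47] -> [48, -15, -2, -17, 38, -35, 47] -> [-35, -17, -15, -2, 38, 47, 48] -> [70, 34, 30, 4, -76, -94, -96] -> [70, 34, 30] -> 3
  [-17, -39, -40, 21, 20, -35, 17, -16, -37] -> [17, 39, 40, -21, -20, 35, -17, 16, 37] -> [-21, -20, -17, 16, 17, 35, 37, 39, 40] -> [42, 40, 34, -32, -34, -70, -74, -78, -80] -> [42, 40, 34] -> 3
  [16, -30, 41, -32, -17, 41] -> [-16, 30, -41, 32, 17, -41] -> [-41, -41, -16, 17, 30, 32] -> [82, 82, 32, -34, -60, -64] -> [82, 82, 32] -> 3
  [43, 18, -35, -21, 18, 18, 37, -14, 39] -> [-43, -18, 35, 21, -18, -18, -37, 14, -39] -> [-43, -39, -37, -18, -18, -18, 14, 21, 35] -> [86, 78, 74, 36, 36, 36, -28, -42, -70] -> [86, 78, 74, 36, 36, 36] -> 6
  [-27, 20, -32, -46, 31, -9, -33, 45] -> [27, -20, 32, 46, -31, 9, 33, -45] -> [-45, -31, -20, 9, 27, 32, 33, 46] -> [90, 62, 40, -18, -54, -64, -66, -92] -> [90, 62, 40] -> 3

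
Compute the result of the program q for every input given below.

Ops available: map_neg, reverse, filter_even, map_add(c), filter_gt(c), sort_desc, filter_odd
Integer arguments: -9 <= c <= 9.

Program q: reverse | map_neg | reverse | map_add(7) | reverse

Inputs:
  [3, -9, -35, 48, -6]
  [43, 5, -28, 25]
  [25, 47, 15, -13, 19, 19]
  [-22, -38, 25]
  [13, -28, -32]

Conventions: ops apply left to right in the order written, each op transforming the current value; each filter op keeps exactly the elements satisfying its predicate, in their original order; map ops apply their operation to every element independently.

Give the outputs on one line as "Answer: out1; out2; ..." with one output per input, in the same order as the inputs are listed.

[13, -41, 42, 16, 4]; [-18, 35, 2, -36]; [-12, -12, 20, -8, -40, -18]; [-18, 45, 29]; [39, 35, -6]

Execution, op by op:
  [3, -9, -35, 48, -6] -> [-6, 48, -35, -9, 3] -> [6, -48, 35, 9, -3] -> [-3, 9, 35, -48, 6] -> [4, 16, 42, -41, 13] -> [13, -41, 42, 16, 4]
  [43, 5, -28, 25] -> [25, -28, 5, 43] -> [-25, 28, -5, -43] -> [-43, -5, 28, -25] -> [-36, 2, 35, -18] -> [-18, 35, 2, -36]
  [25, 47, 15, -13, 19, 19] -> [19, 19, -13, 15, 47, 25] -> [-19, -19, 13, -15, -47, -25] -> [-25, -47, -15, 13, -19, -19] -> [-18, -40, -8, 20, -12, -12] -> [-12, -12, 20, -8, -40, -18]
  [-22, -38, 25] -> [25, -38, -22] -> [-25, 38, 22] -> [22, 38, -25] -> [29, 45, -18] -> [-18, 45, 29]
  [13, -28, -32] -> [-32, -28, 13] -> [32, 28, -13] -> [-13, 28, 32] -> [-6, 35, 39] -> [39, 35, -6]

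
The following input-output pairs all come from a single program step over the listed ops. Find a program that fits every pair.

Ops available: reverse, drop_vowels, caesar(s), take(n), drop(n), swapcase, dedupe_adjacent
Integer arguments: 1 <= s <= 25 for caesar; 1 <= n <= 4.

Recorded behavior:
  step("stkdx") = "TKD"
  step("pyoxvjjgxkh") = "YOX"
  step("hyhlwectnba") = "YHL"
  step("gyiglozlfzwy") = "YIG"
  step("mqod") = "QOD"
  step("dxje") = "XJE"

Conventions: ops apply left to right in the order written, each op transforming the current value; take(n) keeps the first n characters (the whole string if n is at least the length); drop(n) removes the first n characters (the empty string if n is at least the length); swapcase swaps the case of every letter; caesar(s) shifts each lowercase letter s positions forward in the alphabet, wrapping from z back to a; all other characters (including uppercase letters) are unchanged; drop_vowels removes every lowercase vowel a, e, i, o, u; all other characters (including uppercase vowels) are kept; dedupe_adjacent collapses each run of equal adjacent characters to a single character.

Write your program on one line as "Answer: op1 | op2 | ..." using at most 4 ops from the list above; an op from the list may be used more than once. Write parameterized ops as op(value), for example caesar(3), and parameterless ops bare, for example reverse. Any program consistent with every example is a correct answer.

dedupe_adjacent | swapcase | take(4) | drop(1)

Check, running the answer program on each example:
  "stkdx" -> "stkdx" -> "STKDX" -> "STKD" -> "TKD"
  "pyoxvjjgxkh" -> "pyoxvjgxkh" -> "PYOXVJGXKH" -> "PYOX" -> "YOX"
  "hyhlwectnba" -> "hyhlwectnba" -> "HYHLWECTNBA" -> "HYHL" -> "YHL"
  "gyiglozlfzwy" -> "gyiglozlfzwy" -> "GYIGLOZLFZWY" -> "GYIG" -> "YIG"
  "mqod" -> "mqod" -> "MQOD" -> "MQOD" -> "QOD"
  "dxje" -> "dxje" -> "DXJE" -> "DXJE" -> "XJE"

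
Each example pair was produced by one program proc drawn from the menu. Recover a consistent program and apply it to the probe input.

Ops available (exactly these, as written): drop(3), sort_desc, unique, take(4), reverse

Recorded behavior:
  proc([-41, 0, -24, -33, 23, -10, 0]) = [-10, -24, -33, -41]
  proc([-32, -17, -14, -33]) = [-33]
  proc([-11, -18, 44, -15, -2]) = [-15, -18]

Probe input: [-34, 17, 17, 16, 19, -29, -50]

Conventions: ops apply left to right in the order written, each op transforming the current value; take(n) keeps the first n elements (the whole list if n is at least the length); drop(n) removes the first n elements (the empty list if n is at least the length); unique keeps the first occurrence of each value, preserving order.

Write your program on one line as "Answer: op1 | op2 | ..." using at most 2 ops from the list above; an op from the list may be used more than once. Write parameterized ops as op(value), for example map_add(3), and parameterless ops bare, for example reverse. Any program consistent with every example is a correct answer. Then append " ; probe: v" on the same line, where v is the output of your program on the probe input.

sort_desc | drop(3) ; probe: [16, -29, -34, -50]

Check, running the answer program on each example:
  [-41, 0, -24, -33, 23, -10, 0] -> [23, 0, 0, -10, -24, -33, -41] -> [-10, -24, -33, -41]
  [-32, -17, -14, -33] -> [-14, -17, -32, -33] -> [-33]
  [-11, -18, 44, -15, -2] -> [44, -2, -11, -15, -18] -> [-15, -18]
  probe: [-34, 17, 17, 16, 19, -29, -50] -> [19, 17, 17, 16, -29, -34, -50] -> [16, -29, -34, -50]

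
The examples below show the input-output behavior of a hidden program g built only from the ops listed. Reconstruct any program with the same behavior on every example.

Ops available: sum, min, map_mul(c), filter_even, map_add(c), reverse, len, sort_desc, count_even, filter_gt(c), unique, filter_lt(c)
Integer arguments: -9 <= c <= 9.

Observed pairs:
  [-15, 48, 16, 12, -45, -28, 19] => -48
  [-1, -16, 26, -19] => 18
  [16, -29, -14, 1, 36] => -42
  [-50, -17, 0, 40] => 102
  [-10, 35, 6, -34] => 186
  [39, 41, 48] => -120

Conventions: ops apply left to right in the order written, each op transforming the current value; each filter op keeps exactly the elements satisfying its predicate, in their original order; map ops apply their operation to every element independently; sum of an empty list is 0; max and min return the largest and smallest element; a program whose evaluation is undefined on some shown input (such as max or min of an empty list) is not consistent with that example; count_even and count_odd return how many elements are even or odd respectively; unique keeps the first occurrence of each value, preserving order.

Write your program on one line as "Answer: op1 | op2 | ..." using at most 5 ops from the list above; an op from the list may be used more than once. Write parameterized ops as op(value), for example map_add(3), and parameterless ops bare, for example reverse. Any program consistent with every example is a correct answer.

map_add(-8) | map_mul(-3) | filter_even | sum

Check, running the answer program on each example:
  [-15, 48, 16, 12, -45, -28, 19] -> [-23, 40, 8, 4, -53, -36, 11] -> [69, -120, -24, -12, 159, 108, -33] -> [-120, -24, -12, 108] -> -48
  [-1, -16, 26, -19] -> [-9, -24, 18, -27] -> [27, 72, -54, 81] -> [72, -54] -> 18
  [16, -29, -14, 1, 36] -> [8, -37, -22, -7, 28] -> [-24, 111, 66, 21, -84] -> [-24, 66, -84] -> -42
  [-50, -17, 0, 40] -> [-58, -25, -8, 32] -> [174, 75, 24, -96] -> [174, 24, -96] -> 102
  [-10, 35, 6, -34] -> [-18, 27, -2, -42] -> [54, -81, 6, 126] -> [54, 6, 126] -> 186
  [39, 41, 48] -> [31, 33, 40] -> [-93, -99, -120] -> [-120] -> -120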